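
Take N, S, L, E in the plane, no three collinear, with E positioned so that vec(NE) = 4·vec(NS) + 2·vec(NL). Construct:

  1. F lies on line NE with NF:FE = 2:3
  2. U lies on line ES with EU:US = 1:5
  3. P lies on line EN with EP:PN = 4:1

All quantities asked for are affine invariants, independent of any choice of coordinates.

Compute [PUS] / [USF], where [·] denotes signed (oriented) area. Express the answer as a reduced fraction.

[PUS]:[USF] = 4/3

Choose coordinates N = (0, 0), S = (1, 0), L = (0, 1), E = (4, 2).
1. F lies on line NE with NF:FE = 2:3 ⇒ F = (8/5, 4/5)
2. U lies on line ES with EU:US = 1:5 ⇒ U = (7/2, 5/3)
3. P lies on line EN with EP:PN = 4:1 ⇒ P = (4/5, 2/5)
2·[PUS] = -4/3, 2·[USF] = -1
[PUS]:[USF] = -4/3:-1 = 4/3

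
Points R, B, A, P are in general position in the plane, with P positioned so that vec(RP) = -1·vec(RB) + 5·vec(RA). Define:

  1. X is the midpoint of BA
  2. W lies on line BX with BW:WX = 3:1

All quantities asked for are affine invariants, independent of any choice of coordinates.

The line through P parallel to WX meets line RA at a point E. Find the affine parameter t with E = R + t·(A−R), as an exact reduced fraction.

t = 4

Choose coordinates R = (0, 0), B = (1, 0), A = (0, 1), P = (-1, 5).
1. X is the midpoint of BA ⇒ X = (1/2, 1/2)
2. W lies on line BX with BW:WX = 3:1 ⇒ W = (5/8, 3/8)
through P parallel to WX: direction (-1/8, 1/8); meets RA at E = (0, 4)
E = R + t·(A−R) with t = 4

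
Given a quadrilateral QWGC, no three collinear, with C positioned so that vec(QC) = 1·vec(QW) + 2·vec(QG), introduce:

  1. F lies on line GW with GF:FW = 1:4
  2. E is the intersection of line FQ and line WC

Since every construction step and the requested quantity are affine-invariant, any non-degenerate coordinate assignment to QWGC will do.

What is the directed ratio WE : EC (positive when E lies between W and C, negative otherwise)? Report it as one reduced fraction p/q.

Choose coordinates Q = (0, 0), W = (1, 0), G = (0, 1), C = (1, 2).
1. F lies on line GW with GF:FW = 1:4 ⇒ F = (1/5, 4/5)
2. E is the intersection of line FQ and line WC ⇒ E = (1, 4)
E = W + t·(C−W) with t = 2, so WE:EC = t:(1−t) = 2:-1

WE:EC = -2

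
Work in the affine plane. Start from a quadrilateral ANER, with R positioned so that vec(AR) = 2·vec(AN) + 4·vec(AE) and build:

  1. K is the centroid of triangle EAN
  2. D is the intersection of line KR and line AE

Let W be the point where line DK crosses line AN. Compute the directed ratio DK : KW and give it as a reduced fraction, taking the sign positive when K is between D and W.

Set A = (0, 0), N = (1, 0), E = (0, 1), R = (2, 4); any affine frame gives the same invariant.
1. K is the centroid of triangle EAN ⇒ K = (1/3, 1/3)
2. D is the intersection of line KR and line AE ⇒ D = (0, -2/5)
line DK meets AN at W = (2/11, 0)
K = D + t·(W−D) with t = 11/6, so DK:KW = 11/6:-5/6

DK:KW = -11/5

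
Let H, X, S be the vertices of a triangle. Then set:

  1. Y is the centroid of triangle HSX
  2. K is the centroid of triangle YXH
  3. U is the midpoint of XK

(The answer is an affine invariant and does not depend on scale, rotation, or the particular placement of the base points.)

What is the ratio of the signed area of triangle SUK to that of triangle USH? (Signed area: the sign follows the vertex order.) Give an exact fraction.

[SUK]:[USH] = -4/13

Set H = (0, 0), X = (1, 0), S = (0, 1); any affine frame gives the same invariant.
1. Y is the centroid of triangle HSX ⇒ Y = (1/3, 1/3)
2. K is the centroid of triangle YXH ⇒ K = (4/9, 1/9)
3. U is the midpoint of XK ⇒ U = (13/18, 1/18)
2·[SUK] = -2/9, 2·[USH] = 13/18
[SUK]:[USH] = -2/9:13/18 = -4/13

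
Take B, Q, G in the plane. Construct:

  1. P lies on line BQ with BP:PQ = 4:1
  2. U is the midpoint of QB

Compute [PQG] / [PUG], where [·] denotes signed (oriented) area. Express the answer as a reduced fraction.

Work in coordinates with B = (0, 0), Q = (1, 0), G = (0, 1).
1. P lies on line BQ with BP:PQ = 4:1 ⇒ P = (4/5, 0)
2. U is the midpoint of QB ⇒ U = (1/2, 0)
2·[PQG] = 1/5, 2·[PUG] = -3/10
[PQG]:[PUG] = 1/5:-3/10 = -2/3

[PQG]:[PUG] = -2/3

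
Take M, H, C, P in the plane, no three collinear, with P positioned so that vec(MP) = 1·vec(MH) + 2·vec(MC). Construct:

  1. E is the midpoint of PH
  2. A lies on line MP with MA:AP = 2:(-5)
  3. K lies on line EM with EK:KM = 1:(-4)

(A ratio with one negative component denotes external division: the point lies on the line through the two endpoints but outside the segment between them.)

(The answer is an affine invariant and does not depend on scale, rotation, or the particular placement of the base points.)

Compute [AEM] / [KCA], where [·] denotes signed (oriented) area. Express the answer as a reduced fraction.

Work in coordinates with M = (0, 0), H = (1, 0), C = (0, 1), P = (1, 2).
1. E is the midpoint of PH ⇒ E = (1, 1)
2. A lies on line MP with MA:AP = 2:(-5) ⇒ A = (-2/3, -4/3)
3. K lies on line EM with EK:KM = 1:(-4) ⇒ K = (4/3, 4/3)
2·[AEM] = 2/3, 2·[KCA] = 26/9
[AEM]:[KCA] = 2/3:26/9 = 3/13

[AEM]:[KCA] = 3/13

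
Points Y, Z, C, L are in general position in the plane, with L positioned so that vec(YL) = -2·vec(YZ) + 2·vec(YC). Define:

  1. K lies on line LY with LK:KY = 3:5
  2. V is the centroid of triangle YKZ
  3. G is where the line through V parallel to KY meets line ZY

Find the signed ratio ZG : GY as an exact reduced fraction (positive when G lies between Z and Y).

ZG:GY = 2

Choose coordinates Y = (0, 0), Z = (1, 0), C = (0, 1), L = (-2, 2).
1. K lies on line LY with LK:KY = 3:5 ⇒ K = (-5/4, 5/4)
2. V is the centroid of triangle YKZ ⇒ V = (-1/12, 5/12)
3. G is where the line through V parallel to KY meets line ZY ⇒ G = (1/3, 0)
G = Z + t·(Y−Z) with t = 2/3, so ZG:GY = t:(1−t) = 2/3:1/3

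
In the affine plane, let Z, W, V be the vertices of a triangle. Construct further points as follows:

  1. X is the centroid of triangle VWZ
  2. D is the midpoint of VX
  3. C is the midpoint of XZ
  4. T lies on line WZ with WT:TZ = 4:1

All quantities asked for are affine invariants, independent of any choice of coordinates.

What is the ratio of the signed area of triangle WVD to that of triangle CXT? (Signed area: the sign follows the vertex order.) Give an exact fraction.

[WVD]:[CXT] = -5

Choose coordinates Z = (0, 0), W = (1, 0), V = (0, 1).
1. X is the centroid of triangle VWZ ⇒ X = (1/3, 1/3)
2. D is the midpoint of VX ⇒ D = (1/6, 2/3)
3. C is the midpoint of XZ ⇒ C = (1/6, 1/6)
4. T lies on line WZ with WT:TZ = 4:1 ⇒ T = (1/5, 0)
2·[WVD] = 1/6, 2·[CXT] = -1/30
[WVD]:[CXT] = 1/6:-1/30 = -5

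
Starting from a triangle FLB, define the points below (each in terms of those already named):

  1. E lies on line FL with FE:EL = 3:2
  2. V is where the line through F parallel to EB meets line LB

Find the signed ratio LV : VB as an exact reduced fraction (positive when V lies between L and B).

LV:VB = -5/3

Choose coordinates F = (0, 0), L = (1, 0), B = (0, 1).
1. E lies on line FL with FE:EL = 3:2 ⇒ E = (3/5, 0)
2. V is where the line through F parallel to EB meets line LB ⇒ V = (-3/2, 5/2)
V = L + t·(B−L) with t = 5/2, so LV:VB = t:(1−t) = 5/2:-3/2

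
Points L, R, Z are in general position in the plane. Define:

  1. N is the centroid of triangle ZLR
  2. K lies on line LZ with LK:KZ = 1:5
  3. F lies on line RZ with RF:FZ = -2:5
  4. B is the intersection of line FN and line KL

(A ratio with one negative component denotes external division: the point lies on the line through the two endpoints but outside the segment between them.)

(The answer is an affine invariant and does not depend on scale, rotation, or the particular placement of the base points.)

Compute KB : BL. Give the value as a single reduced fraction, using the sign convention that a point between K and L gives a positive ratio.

KB:BL = -5/7

Work in coordinates with L = (0, 0), R = (1, 0), Z = (0, 1).
1. N is the centroid of triangle ZLR ⇒ N = (1/3, 1/3)
2. K lies on line LZ with LK:KZ = 1:5 ⇒ K = (0, 1/6)
3. F lies on line RZ with RF:FZ = -2:5 ⇒ F = (5/3, -2/3)
4. B is the intersection of line FN and line KL ⇒ B = (0, 7/12)
B = K + t·(L−K) with t = -5/2, so KB:BL = t:(1−t) = -5/2:7/2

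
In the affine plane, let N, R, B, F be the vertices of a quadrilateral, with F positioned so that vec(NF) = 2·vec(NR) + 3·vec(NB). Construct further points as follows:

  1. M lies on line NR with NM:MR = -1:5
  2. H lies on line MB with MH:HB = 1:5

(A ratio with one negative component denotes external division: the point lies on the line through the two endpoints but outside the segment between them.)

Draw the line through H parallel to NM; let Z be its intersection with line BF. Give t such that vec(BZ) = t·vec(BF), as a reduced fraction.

Choose coordinates N = (0, 0), R = (1, 0), B = (0, 1), F = (2, 3).
1. M lies on line NR with NM:MR = -1:5 ⇒ M = (-1/4, 0)
2. H lies on line MB with MH:HB = 1:5 ⇒ H = (-5/24, 1/6)
through H parallel to NM: direction (-1/4, 0); meets BF at Z = (-5/6, 1/6)
Z = B + t·(F−B) with t = -5/12

t = -5/12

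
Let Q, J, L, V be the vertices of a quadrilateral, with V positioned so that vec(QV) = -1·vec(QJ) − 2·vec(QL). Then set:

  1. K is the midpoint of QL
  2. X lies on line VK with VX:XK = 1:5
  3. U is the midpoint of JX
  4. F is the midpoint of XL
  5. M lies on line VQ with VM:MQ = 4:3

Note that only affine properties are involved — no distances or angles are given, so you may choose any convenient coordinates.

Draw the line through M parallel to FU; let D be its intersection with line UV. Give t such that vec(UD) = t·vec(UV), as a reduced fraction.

Work in coordinates with Q = (0, 0), J = (1, 0), L = (0, 1), V = (-1, -2).
1. K is the midpoint of QL ⇒ K = (0, 1/2)
2. X lies on line VK with VX:XK = 1:5 ⇒ X = (-5/6, -19/12)
3. U is the midpoint of JX ⇒ U = (1/12, -19/24)
4. F is the midpoint of XL ⇒ F = (-5/12, -7/24)
5. M lies on line VQ with VM:MQ = 4:3 ⇒ M = (-3/7, -6/7)
through M parallel to FU: direction (1/2, -1/2); meets UV at D = (-73/385, -422/385)
D = U + t·(V−U) with t = 97/385

t = 97/385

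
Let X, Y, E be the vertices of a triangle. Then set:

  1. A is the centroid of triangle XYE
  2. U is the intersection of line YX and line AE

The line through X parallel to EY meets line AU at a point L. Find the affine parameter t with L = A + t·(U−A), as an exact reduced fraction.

t = 4

Work in coordinates with X = (0, 0), Y = (1, 0), E = (0, 1).
1. A is the centroid of triangle XYE ⇒ A = (1/3, 1/3)
2. U is the intersection of line YX and line AE ⇒ U = (1/2, 0)
through X parallel to EY: direction (1, -1); meets AU at L = (1, -1)
L = A + t·(U−A) with t = 4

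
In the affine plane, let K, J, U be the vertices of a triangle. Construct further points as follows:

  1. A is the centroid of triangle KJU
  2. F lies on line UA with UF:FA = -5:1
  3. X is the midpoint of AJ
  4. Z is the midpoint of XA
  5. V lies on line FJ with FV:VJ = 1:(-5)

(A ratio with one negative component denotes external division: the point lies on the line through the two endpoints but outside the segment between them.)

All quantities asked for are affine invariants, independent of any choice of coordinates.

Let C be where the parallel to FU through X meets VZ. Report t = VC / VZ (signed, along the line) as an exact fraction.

Choose coordinates K = (0, 0), J = (1, 0), U = (0, 1).
1. A is the centroid of triangle KJU ⇒ A = (1/3, 1/3)
2. F lies on line UA with UF:FA = -5:1 ⇒ F = (5/12, 1/6)
3. X is the midpoint of AJ ⇒ X = (2/3, 1/6)
4. Z is the midpoint of XA ⇒ Z = (1/2, 1/4)
5. V lies on line FJ with FV:VJ = 1:(-5) ⇒ V = (13/48, 5/24)
through X parallel to FU: direction (-5/12, 5/6); meets VZ at C = (59/96, 13/48)
C = V + t·(Z−V) with t = 3/2

t = 3/2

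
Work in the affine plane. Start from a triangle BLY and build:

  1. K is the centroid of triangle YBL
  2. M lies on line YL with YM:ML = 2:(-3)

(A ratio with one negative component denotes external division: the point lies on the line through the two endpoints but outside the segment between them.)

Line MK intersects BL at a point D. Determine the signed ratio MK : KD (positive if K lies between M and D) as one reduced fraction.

Assign B = (0, 0), L = (1, 0), Y = (0, 1) — the answer is frame-independent, so this choice is without loss of generality.
1. K is the centroid of triangle YBL ⇒ K = (1/3, 1/3)
2. M lies on line YL with YM:ML = 2:(-3) ⇒ M = (-2, 3)
line MK meets BL at D = (5/8, 0)
K = M + t·(D−M) with t = 8/9, so MK:KD = 8/9:1/9

MK:KD = 8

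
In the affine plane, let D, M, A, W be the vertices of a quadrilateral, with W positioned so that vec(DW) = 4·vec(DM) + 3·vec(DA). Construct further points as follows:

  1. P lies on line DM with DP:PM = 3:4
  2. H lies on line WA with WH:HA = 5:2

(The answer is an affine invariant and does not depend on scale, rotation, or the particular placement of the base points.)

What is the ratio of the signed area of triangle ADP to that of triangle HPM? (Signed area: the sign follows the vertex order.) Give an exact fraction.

[ADP]:[HPM] = 21/44

Set D = (0, 0), M = (1, 0), A = (0, 1), W = (4, 3); any affine frame gives the same invariant.
1. P lies on line DM with DP:PM = 3:4 ⇒ P = (3/7, 0)
2. H lies on line WA with WH:HA = 5:2 ⇒ H = (8/7, 11/7)
2·[ADP] = 3/7, 2·[HPM] = 44/49
[ADP]:[HPM] = 3/7:44/49 = 21/44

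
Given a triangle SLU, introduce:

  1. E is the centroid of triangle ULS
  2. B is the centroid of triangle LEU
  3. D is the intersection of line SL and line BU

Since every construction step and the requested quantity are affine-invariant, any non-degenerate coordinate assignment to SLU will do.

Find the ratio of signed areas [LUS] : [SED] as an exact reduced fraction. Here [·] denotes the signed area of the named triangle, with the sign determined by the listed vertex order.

Set S = (0, 0), L = (1, 0), U = (0, 1); any affine frame gives the same invariant.
1. E is the centroid of triangle ULS ⇒ E = (1/3, 1/3)
2. B is the centroid of triangle LEU ⇒ B = (4/9, 4/9)
3. D is the intersection of line SL and line BU ⇒ D = (4/5, 0)
2·[LUS] = 1, 2·[SED] = -4/15
[LUS]:[SED] = 1:-4/15 = -15/4

[LUS]:[SED] = -15/4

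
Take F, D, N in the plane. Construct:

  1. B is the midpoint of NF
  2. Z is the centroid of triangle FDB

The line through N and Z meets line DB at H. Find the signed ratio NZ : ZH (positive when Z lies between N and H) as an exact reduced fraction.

NZ:ZH = -4

Set F = (0, 0), D = (1, 0), N = (0, 1); any affine frame gives the same invariant.
1. B is the midpoint of NF ⇒ B = (0, 1/2)
2. Z is the centroid of triangle FDB ⇒ Z = (1/3, 1/6)
line NZ meets DB at H = (1/4, 3/8)
Z = N + t·(H−N) with t = 4/3, so NZ:ZH = 4/3:-1/3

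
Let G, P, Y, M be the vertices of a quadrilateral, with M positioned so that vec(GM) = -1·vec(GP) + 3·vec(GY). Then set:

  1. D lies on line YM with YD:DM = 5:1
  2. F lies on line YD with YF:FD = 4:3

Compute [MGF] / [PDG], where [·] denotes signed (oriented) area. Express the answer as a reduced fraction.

[MGF]:[PDG] = 11/56

Choose coordinates G = (0, 0), P = (1, 0), Y = (0, 1), M = (-1, 3).
1. D lies on line YM with YD:DM = 5:1 ⇒ D = (-5/6, 8/3)
2. F lies on line YD with YF:FD = 4:3 ⇒ F = (-10/21, 41/21)
2·[MGF] = 11/21, 2·[PDG] = 8/3
[MGF]:[PDG] = 11/21:8/3 = 11/56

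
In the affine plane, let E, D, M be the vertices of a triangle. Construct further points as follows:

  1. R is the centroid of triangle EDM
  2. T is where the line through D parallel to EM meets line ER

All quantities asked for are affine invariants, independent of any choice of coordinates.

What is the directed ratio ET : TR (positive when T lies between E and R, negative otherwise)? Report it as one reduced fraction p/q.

ET:TR = -3/2

Work in coordinates with E = (0, 0), D = (1, 0), M = (0, 1).
1. R is the centroid of triangle EDM ⇒ R = (1/3, 1/3)
2. T is where the line through D parallel to EM meets line ER ⇒ T = (1, 1)
T = E + t·(R−E) with t = 3, so ET:TR = t:(1−t) = 3:-2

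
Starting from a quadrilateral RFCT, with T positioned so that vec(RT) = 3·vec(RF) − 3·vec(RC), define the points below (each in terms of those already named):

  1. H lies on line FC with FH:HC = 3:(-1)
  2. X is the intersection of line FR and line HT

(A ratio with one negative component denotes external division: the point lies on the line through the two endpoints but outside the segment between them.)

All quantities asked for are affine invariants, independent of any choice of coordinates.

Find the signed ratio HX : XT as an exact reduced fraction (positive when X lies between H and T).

HX:XT = 1/2

Choose coordinates R = (0, 0), F = (1, 0), C = (0, 1), T = (3, -3).
1. H lies on line FC with FH:HC = 3:(-1) ⇒ H = (-1/2, 3/2)
2. X is the intersection of line FR and line HT ⇒ X = (2/3, 0)
X = H + t·(T−H) with t = 1/3, so HX:XT = t:(1−t) = 1/3:2/3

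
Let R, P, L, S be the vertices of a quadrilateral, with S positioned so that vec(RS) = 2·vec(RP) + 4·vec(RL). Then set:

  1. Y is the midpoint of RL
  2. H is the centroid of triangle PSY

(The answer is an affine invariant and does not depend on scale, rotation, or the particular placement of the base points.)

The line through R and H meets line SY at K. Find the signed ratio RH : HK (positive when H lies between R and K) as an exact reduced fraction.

Work in coordinates with R = (0, 0), P = (1, 0), L = (0, 1), S = (2, 4).
1. Y is the midpoint of RL ⇒ Y = (0, 1/2)
2. H is the centroid of triangle PSY ⇒ H = (1, 3/2)
line RH meets SY at K = (-2, -3)
H = R + t·(K−R) with t = -1/2, so RH:HK = -1/2:3/2

RH:HK = -1/3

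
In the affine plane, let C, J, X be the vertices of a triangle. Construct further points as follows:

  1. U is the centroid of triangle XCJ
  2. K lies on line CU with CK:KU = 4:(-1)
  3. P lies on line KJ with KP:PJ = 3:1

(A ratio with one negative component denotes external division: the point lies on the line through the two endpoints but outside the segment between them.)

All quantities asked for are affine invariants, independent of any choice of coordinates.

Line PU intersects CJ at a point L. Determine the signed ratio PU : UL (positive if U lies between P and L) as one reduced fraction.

PU:UL = -2/3

Set C = (0, 0), J = (1, 0), X = (0, 1); any affine frame gives the same invariant.
1. U is the centroid of triangle XCJ ⇒ U = (1/3, 1/3)
2. K lies on line CU with CK:KU = 4:(-1) ⇒ K = (4/9, 4/9)
3. P lies on line KJ with KP:PJ = 3:1 ⇒ P = (31/36, 1/9)
line PU meets CJ at L = (9/8, 0)
U = P + t·(L−P) with t = -2, so PU:UL = -2:3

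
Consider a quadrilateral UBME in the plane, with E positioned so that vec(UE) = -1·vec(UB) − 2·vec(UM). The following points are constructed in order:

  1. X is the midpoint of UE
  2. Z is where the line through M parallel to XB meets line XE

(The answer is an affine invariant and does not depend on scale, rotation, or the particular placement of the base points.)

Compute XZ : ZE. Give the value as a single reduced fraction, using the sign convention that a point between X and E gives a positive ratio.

Work in coordinates with U = (0, 0), B = (1, 0), M = (0, 1), E = (-1, -2).
1. X is the midpoint of UE ⇒ X = (-1/2, -1)
2. Z is where the line through M parallel to XB meets line XE ⇒ Z = (3/4, 3/2)
Z = X + t·(E−X) with t = -5/2, so XZ:ZE = t:(1−t) = -5/2:7/2

XZ:ZE = -5/7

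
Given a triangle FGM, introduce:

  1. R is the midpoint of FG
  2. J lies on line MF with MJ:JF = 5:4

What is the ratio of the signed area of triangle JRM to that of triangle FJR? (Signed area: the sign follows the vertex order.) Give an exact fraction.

Assign F = (0, 0), G = (1, 0), M = (0, 1) — the answer is frame-independent, so this choice is without loss of generality.
1. R is the midpoint of FG ⇒ R = (1/2, 0)
2. J lies on line MF with MJ:JF = 5:4 ⇒ J = (0, 4/9)
2·[JRM] = 5/18, 2·[FJR] = -2/9
[JRM]:[FJR] = 5/18:-2/9 = -5/4

[JRM]:[FJR] = -5/4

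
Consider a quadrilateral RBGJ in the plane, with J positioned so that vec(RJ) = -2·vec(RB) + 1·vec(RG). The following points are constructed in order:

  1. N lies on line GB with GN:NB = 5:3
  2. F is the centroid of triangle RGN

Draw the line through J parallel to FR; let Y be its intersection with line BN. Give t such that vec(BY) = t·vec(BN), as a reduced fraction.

t = 19/3

Work in coordinates with R = (0, 0), B = (1, 0), G = (0, 1), J = (-2, 1).
1. N lies on line GB with GN:NB = 5:3 ⇒ N = (5/8, 3/8)
2. F is the centroid of triangle RGN ⇒ F = (5/24, 11/24)
through J parallel to FR: direction (-5/24, -11/24); meets BN at Y = (-11/8, 19/8)
Y = B + t·(N−B) with t = 19/3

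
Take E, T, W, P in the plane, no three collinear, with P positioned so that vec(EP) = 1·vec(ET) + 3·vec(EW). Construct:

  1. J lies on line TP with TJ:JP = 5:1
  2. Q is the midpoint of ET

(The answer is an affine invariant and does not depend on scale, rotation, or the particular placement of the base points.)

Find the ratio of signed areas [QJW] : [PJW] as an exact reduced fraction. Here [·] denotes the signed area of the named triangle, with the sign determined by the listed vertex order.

Choose coordinates E = (0, 0), T = (1, 0), W = (0, 1), P = (1, 3).
1. J lies on line TP with TJ:JP = 5:1 ⇒ J = (1, 5/2)
2. Q is the midpoint of ET ⇒ Q = (1/2, 0)
2·[QJW] = 7/4, 2·[PJW] = -1/2
[QJW]:[PJW] = 7/4:-1/2 = -7/2

[QJW]:[PJW] = -7/2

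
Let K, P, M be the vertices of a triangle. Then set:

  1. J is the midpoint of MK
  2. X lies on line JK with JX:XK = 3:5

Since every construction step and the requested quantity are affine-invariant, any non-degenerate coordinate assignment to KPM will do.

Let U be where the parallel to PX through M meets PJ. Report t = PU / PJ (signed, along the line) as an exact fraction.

Set K = (0, 0), P = (1, 0), M = (0, 1); any affine frame gives the same invariant.
1. J is the midpoint of MK ⇒ J = (0, 1/2)
2. X lies on line JK with JX:XK = 3:5 ⇒ X = (0, 5/16)
through M parallel to PX: direction (-1, 5/16); meets PJ at U = (-8/3, 11/6)
U = P + t·(J−P) with t = 11/3

t = 11/3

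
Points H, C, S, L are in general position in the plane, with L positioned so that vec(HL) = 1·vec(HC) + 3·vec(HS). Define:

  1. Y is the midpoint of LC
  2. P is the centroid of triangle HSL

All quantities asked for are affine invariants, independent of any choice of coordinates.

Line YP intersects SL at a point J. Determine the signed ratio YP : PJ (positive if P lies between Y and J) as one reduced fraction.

Set H = (0, 0), C = (1, 0), S = (0, 1), L = (1, 3); any affine frame gives the same invariant.
1. Y is the midpoint of LC ⇒ Y = (1, 3/2)
2. P is the centroid of triangle HSL ⇒ P = (1/3, 4/3)
line YP meets SL at J = (1/7, 9/7)
P = Y + t·(J−Y) with t = 7/9, so YP:PJ = 7/9:2/9

YP:PJ = 7/2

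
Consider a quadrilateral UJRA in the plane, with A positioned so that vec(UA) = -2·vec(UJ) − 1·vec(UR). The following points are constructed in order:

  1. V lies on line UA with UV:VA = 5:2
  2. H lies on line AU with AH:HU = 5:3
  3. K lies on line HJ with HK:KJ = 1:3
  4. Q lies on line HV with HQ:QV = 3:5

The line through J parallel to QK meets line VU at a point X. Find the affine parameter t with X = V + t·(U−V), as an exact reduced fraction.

t = -19/80

Set U = (0, 0), J = (1, 0), R = (0, 1), A = (-2, -1); any affine frame gives the same invariant.
1. V lies on line UA with UV:VA = 5:2 ⇒ V = (-10/7, -5/7)
2. H lies on line AU with AH:HU = 5:3 ⇒ H = (-3/4, -3/8)
3. K lies on line HJ with HK:KJ = 1:3 ⇒ K = (-5/16, -9/32)
4. Q lies on line HV with HQ:QV = 3:5 ⇒ Q = (-225/224, -225/448)
through J parallel to QK: direction (155/224, 99/448); meets VU at X = (-99/56, -99/112)
X = V + t·(U−V) with t = -19/80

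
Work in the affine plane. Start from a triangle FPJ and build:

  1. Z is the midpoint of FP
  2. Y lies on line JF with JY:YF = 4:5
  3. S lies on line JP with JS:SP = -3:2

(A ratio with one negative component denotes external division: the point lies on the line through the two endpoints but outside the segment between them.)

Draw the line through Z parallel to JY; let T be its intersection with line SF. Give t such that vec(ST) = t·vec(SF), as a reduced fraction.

Set F = (0, 0), P = (1, 0), J = (0, 1); any affine frame gives the same invariant.
1. Z is the midpoint of FP ⇒ Z = (1/2, 0)
2. Y lies on line JF with JY:YF = 4:5 ⇒ Y = (0, 5/9)
3. S lies on line JP with JS:SP = -3:2 ⇒ S = (3, -2)
through Z parallel to JY: direction (0, -4/9); meets SF at T = (1/2, -1/3)
T = S + t·(F−S) with t = 5/6

t = 5/6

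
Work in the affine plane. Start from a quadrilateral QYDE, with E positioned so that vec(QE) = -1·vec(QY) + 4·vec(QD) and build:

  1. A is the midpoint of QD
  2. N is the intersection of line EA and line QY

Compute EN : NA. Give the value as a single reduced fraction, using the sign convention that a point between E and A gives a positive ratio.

EN:NA = -8

Work in coordinates with Q = (0, 0), Y = (1, 0), D = (0, 1), E = (-1, 4).
1. A is the midpoint of QD ⇒ A = (0, 1/2)
2. N is the intersection of line EA and line QY ⇒ N = (1/7, 0)
N = E + t·(A−E) with t = 8/7, so EN:NA = t:(1−t) = 8/7:-1/7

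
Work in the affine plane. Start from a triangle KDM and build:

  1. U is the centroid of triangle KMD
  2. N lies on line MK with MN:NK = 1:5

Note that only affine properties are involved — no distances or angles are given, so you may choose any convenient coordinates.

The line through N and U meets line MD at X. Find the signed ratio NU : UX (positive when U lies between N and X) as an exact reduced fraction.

NU:UX = -1/2

Assign K = (0, 0), D = (1, 0), M = (0, 1) — the answer is frame-independent, so this choice is without loss of generality.
1. U is the centroid of triangle KMD ⇒ U = (1/3, 1/3)
2. N lies on line MK with MN:NK = 1:5 ⇒ N = (0, 5/6)
line NU meets MD at X = (-1/3, 4/3)
U = N + t·(X−N) with t = -1, so NU:UX = -1:2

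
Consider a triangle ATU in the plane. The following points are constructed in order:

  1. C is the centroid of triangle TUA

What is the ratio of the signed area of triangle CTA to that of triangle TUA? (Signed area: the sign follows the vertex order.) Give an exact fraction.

Choose coordinates A = (0, 0), T = (1, 0), U = (0, 1).
1. C is the centroid of triangle TUA ⇒ C = (1/3, 1/3)
2·[CTA] = -1/3, 2·[TUA] = 1
[CTA]:[TUA] = -1/3:1 = -1/3

[CTA]:[TUA] = -1/3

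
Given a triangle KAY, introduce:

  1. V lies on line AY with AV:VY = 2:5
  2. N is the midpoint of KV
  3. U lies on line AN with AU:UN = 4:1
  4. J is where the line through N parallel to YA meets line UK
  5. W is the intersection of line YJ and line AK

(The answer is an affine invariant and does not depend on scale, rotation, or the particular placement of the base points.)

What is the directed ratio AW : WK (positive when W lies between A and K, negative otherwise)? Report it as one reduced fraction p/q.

AW:WK = 21/17

Work in coordinates with K = (0, 0), A = (1, 0), Y = (0, 1).
1. V lies on line AY with AV:VY = 2:5 ⇒ V = (5/7, 2/7)
2. N is the midpoint of KV ⇒ N = (5/14, 1/7)
3. U lies on line AN with AU:UN = 4:1 ⇒ U = (17/35, 4/35)
4. J is where the line through N parallel to YA meets line UK ⇒ J = (17/42, 2/21)
5. W is the intersection of line YJ and line AK ⇒ W = (17/38, 0)
W = A + t·(K−A) with t = 21/38, so AW:WK = t:(1−t) = 21/38:17/38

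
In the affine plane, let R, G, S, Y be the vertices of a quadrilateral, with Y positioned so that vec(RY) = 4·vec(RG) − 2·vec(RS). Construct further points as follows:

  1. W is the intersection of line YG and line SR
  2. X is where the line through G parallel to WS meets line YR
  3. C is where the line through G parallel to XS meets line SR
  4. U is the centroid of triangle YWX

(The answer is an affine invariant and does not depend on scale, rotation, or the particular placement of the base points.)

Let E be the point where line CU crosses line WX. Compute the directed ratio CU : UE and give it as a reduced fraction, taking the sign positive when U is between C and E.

Choose coordinates R = (0, 0), G = (1, 0), S = (0, 1), Y = (4, -2).
1. W is the intersection of line YG and line SR ⇒ W = (0, 2/3)
2. X is where the line through G parallel to WS meets line YR ⇒ X = (1, -1/2)
3. C is where the line through G parallel to XS meets line SR ⇒ C = (0, 3/2)
4. U is the centroid of triangle YWX ⇒ U = (5/3, -11/18)
line CU meets WX at E = (25/3, -163/18)
U = C + t·(E−C) with t = 1/5, so CU:UE = 1/5:4/5

CU:UE = 1/4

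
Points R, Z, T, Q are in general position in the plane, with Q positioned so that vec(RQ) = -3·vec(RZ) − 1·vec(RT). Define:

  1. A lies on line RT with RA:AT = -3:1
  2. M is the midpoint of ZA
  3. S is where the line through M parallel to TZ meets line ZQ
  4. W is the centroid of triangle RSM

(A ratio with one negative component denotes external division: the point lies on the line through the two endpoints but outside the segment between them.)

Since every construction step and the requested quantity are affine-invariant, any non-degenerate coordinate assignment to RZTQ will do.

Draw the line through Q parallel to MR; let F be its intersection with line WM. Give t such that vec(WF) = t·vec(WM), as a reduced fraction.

Set R = (0, 0), Z = (1, 0), T = (0, 1), Q = (-3, -1); any affine frame gives the same invariant.
1. A lies on line RT with RA:AT = -3:1 ⇒ A = (0, 3/2)
2. M is the midpoint of ZA ⇒ M = (1/2, 3/4)
3. S is where the line through M parallel to TZ meets line ZQ ⇒ S = (6/5, 1/20)
4. W is the centroid of triangle RSM ⇒ W = (17/30, 4/15)
through Q parallel to MR: direction (-1/2, -3/4); meets WM at F = (1/10, 73/20)
F = W + t·(M−W) with t = 7

t = 7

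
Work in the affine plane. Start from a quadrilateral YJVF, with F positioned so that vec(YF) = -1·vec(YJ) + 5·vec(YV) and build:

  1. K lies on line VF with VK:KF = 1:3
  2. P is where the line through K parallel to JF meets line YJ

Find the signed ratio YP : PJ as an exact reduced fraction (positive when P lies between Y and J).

YP:PJ = 11/9

Work in coordinates with Y = (0, 0), J = (1, 0), V = (0, 1), F = (-1, 5).
1. K lies on line VF with VK:KF = 1:3 ⇒ K = (-1/4, 2)
2. P is where the line through K parallel to JF meets line YJ ⇒ P = (11/20, 0)
P = Y + t·(J−Y) with t = 11/20, so YP:PJ = t:(1−t) = 11/20:9/20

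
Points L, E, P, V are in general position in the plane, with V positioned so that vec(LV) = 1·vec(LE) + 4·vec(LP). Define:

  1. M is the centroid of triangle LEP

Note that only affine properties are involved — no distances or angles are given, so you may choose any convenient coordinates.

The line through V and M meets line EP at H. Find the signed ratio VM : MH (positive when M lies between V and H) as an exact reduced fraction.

Set L = (0, 0), E = (1, 0), P = (0, 1), V = (1, 4); any affine frame gives the same invariant.
1. M is the centroid of triangle LEP ⇒ M = (1/3, 1/3)
line VM meets EP at H = (5/13, 8/13)
M = V + t·(H−V) with t = 13/12, so VM:MH = 13/12:-1/12

VM:MH = -13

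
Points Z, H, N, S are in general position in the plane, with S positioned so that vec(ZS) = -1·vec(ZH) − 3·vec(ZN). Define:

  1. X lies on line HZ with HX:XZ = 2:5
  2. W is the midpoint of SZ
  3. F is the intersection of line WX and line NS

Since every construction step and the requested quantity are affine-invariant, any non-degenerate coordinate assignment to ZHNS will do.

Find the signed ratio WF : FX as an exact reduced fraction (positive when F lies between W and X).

Work in coordinates with Z = (0, 0), H = (1, 0), N = (0, 1), S = (-1, -3).
1. X lies on line HZ with HX:XZ = 2:5 ⇒ X = (5/7, 0)
2. W is the midpoint of SZ ⇒ W = (-1/2, -3/2)
3. F is the intersection of line WX and line NS ⇒ F = (-32/47, -81/47)
F = W + t·(X−W) with t = -7/47, so WF:FX = t:(1−t) = -7/47:54/47

WF:FX = -7/54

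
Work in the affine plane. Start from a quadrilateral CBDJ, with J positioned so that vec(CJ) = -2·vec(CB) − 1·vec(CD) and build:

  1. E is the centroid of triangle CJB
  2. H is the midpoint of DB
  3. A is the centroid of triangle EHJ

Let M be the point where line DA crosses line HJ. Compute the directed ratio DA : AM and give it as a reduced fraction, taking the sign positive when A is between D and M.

Choose coordinates C = (0, 0), B = (1, 0), D = (0, 1), J = (-2, -1).
1. E is the centroid of triangle CJB ⇒ E = (-1/3, -1/3)
2. H is the midpoint of DB ⇒ H = (1/2, 1/2)
3. A is the centroid of triangle EHJ ⇒ A = (-11/18, -5/18)
line DA meets HJ at M = (-22/41, -5/41)
A = D + t·(M−D) with t = 41/36, so DA:AM = 41/36:-5/36

DA:AM = -41/5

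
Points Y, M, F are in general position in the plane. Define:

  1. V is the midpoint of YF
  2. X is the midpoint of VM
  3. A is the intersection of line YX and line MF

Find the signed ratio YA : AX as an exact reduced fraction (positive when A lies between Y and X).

YA:AX = -4

Set Y = (0, 0), M = (1, 0), F = (0, 1); any affine frame gives the same invariant.
1. V is the midpoint of YF ⇒ V = (0, 1/2)
2. X is the midpoint of VM ⇒ X = (1/2, 1/4)
3. A is the intersection of line YX and line MF ⇒ A = (2/3, 1/3)
A = Y + t·(X−Y) with t = 4/3, so YA:AX = t:(1−t) = 4/3:-1/3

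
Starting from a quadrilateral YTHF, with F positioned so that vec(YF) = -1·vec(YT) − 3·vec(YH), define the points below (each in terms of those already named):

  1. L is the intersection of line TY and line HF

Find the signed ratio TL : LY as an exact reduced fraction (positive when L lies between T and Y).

TL:LY = -5

Work in coordinates with Y = (0, 0), T = (1, 0), H = (0, 1), F = (-1, -3).
1. L is the intersection of line TY and line HF ⇒ L = (-1/4, 0)
L = T + t·(Y−T) with t = 5/4, so TL:LY = t:(1−t) = 5/4:-1/4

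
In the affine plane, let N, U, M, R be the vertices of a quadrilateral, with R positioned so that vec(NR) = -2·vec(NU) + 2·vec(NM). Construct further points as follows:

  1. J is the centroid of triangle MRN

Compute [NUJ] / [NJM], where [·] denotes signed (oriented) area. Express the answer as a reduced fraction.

[NUJ]:[NJM] = -3/2

Set N = (0, 0), U = (1, 0), M = (0, 1), R = (-2, 2); any affine frame gives the same invariant.
1. J is the centroid of triangle MRN ⇒ J = (-2/3, 1)
2·[NUJ] = 1, 2·[NJM] = -2/3
[NUJ]:[NJM] = 1:-2/3 = -3/2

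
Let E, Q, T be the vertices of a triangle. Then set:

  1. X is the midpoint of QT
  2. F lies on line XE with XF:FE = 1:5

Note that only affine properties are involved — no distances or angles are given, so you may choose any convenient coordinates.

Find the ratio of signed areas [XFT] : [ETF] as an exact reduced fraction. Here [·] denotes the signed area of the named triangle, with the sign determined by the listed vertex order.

[XFT]:[ETF] = 1/5

Set E = (0, 0), Q = (1, 0), T = (0, 1); any affine frame gives the same invariant.
1. X is the midpoint of QT ⇒ X = (1/2, 1/2)
2. F lies on line XE with XF:FE = 1:5 ⇒ F = (5/12, 5/12)
2·[XFT] = -1/12, 2·[ETF] = -5/12
[XFT]:[ETF] = -1/12:-5/12 = 1/5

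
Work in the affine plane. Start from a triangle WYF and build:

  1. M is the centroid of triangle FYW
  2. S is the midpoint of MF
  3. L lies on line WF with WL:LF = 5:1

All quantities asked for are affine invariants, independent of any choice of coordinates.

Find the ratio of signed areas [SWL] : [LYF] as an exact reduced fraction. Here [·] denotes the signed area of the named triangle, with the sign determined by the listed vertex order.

Set W = (0, 0), Y = (1, 0), F = (0, 1); any affine frame gives the same invariant.
1. M is the centroid of triangle FYW ⇒ M = (1/3, 1/3)
2. S is the midpoint of MF ⇒ S = (1/6, 2/3)
3. L lies on line WF with WL:LF = 5:1 ⇒ L = (0, 5/6)
2·[SWL] = -5/36, 2·[LYF] = 1/6
[SWL]:[LYF] = -5/36:1/6 = -5/6

[SWL]:[LYF] = -5/6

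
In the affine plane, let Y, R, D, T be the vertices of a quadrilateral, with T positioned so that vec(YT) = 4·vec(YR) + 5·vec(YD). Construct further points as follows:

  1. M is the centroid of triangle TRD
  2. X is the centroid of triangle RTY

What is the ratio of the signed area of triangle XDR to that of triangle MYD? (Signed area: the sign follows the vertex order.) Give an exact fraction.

[XDR]:[MYD] = -7/5

Work in coordinates with Y = (0, 0), R = (1, 0), D = (0, 1), T = (4, 5).
1. M is the centroid of triangle TRD ⇒ M = (5/3, 2)
2. X is the centroid of triangle RTY ⇒ X = (5/3, 5/3)
2·[XDR] = 7/3, 2·[MYD] = -5/3
[XDR]:[MYD] = 7/3:-5/3 = -7/5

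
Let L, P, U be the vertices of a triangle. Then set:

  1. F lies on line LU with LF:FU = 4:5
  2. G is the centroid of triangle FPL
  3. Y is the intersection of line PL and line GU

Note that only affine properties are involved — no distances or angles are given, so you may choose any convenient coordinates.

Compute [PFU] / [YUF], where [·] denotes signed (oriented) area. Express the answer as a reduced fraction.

Set L = (0, 0), P = (1, 0), U = (0, 1); any affine frame gives the same invariant.
1. F lies on line LU with LF:FU = 4:5 ⇒ F = (0, 4/9)
2. G is the centroid of triangle FPL ⇒ G = (1/3, 4/27)
3. Y is the intersection of line PL and line GU ⇒ Y = (9/23, 0)
2·[PFU] = -5/9, 2·[YUF] = 5/23
[PFU]:[YUF] = -5/9:5/23 = -23/9

[PFU]:[YUF] = -23/9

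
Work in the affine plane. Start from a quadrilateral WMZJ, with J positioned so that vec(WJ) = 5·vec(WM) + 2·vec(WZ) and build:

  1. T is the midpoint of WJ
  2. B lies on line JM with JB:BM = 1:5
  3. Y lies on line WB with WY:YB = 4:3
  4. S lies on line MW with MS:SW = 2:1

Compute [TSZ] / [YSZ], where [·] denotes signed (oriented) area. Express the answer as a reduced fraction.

Choose coordinates W = (0, 0), M = (1, 0), Z = (0, 1), J = (5, 2).
1. T is the midpoint of WJ ⇒ T = (5/2, 1)
2. B lies on line JM with JB:BM = 1:5 ⇒ B = (13/3, 5/3)
3. Y lies on line WB with WY:YB = 4:3 ⇒ Y = (52/21, 20/21)
4. S lies on line MW with MS:SW = 2:1 ⇒ S = (1/3, 0)
2·[TSZ] = -5/2, 2·[YSZ] = -155/63
[TSZ]:[YSZ] = -5/2:-155/63 = 63/62

[TSZ]:[YSZ] = 63/62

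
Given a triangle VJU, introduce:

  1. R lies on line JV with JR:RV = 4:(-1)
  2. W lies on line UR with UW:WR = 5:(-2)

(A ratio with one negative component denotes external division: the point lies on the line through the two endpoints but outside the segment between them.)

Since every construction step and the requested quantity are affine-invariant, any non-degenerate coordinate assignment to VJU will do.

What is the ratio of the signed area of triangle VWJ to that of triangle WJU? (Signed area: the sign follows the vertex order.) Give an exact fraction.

[VWJ]:[WJU] = 3/10

Choose coordinates V = (0, 0), J = (1, 0), U = (0, 1).
1. R lies on line JV with JR:RV = 4:(-1) ⇒ R = (-1/3, 0)
2. W lies on line UR with UW:WR = 5:(-2) ⇒ W = (-5/9, -2/3)
2·[VWJ] = 2/3, 2·[WJU] = 20/9
[VWJ]:[WJU] = 2/3:20/9 = 3/10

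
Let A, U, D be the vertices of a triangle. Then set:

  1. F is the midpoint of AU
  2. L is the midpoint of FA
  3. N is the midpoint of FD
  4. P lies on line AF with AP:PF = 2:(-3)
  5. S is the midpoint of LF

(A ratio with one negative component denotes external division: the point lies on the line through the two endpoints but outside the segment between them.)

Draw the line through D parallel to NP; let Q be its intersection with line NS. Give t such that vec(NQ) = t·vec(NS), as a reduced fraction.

t = -12/11

Assign A = (0, 0), U = (1, 0), D = (0, 1) — the answer is frame-independent, so this choice is without loss of generality.
1. F is the midpoint of AU ⇒ F = (1/2, 0)
2. L is the midpoint of FA ⇒ L = (1/4, 0)
3. N is the midpoint of FD ⇒ N = (1/4, 1/2)
4. P lies on line AF with AP:PF = 2:(-3) ⇒ P = (-1, 0)
5. S is the midpoint of LF ⇒ S = (3/8, 0)
through D parallel to NP: direction (-5/4, -1/2); meets NS at Q = (5/44, 23/22)
Q = N + t·(S−N) with t = -12/11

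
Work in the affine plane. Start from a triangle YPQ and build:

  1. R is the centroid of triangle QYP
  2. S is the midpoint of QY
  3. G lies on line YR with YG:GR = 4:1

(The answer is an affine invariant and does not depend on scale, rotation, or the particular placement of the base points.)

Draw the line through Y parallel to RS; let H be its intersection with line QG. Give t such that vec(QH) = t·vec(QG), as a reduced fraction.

Work in coordinates with Y = (0, 0), P = (1, 0), Q = (0, 1).
1. R is the centroid of triangle QYP ⇒ R = (1/3, 1/3)
2. S is the midpoint of QY ⇒ S = (0, 1/2)
3. G lies on line YR with YG:GR = 4:1 ⇒ G = (4/15, 4/15)
through Y parallel to RS: direction (-1/3, 1/6); meets QG at H = (4/9, -2/9)
H = Q + t·(G−Q) with t = 5/3

t = 5/3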